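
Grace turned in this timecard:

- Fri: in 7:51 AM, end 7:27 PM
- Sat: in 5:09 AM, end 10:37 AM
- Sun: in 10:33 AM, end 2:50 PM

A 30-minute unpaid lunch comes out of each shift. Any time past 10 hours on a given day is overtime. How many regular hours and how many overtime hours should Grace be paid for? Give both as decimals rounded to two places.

Fri: 7:51 AM–7:27 PM = 11 h 36 min; less 30 min break → 11 h 6 min
Sat: 5:09 AM–10:37 AM = 5 h 28 min; less 30 min break → 4 h 58 min
Sun: 10:33 AM–2:50 PM = 4 h 17 min; less 30 min break → 3 h 47 min
Fri reg 10 h 0 min / OT 1 h 6 min; Sat reg 4 h 58 min / OT 0 h 0 min; Sun reg 3 h 47 min / OT 0 h 0 min.
Totals: regular 18 h 45 min, overtime 1 h 6 min.

Regular 18.75 hours, overtime 1.10 hours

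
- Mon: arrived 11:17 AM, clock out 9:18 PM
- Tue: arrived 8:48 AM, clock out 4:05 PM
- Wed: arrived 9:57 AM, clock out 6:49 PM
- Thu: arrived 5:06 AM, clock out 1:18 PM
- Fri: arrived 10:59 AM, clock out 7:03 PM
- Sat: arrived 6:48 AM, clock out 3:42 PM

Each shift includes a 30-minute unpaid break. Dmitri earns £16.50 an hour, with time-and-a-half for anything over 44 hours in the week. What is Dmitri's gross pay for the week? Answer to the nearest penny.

Mon: 11:17 AM–9:18 PM = 10 h 1 min; less 30 min break → 9 h 31 min
Tue: 8:48 AM–4:05 PM = 7 h 17 min; less 30 min break → 6 h 47 min
Wed: 9:57 AM–6:49 PM = 8 h 52 min; less 30 min break → 8 h 22 min
Thu: 5:06 AM–1:18 PM = 8 h 12 min; less 30 min break → 7 h 42 min
Fri: 10:59 AM–7:03 PM = 8 h 4 min; less 30 min break → 7 h 34 min
Sat: 6:48 AM–3:42 PM = 8 h 54 min; less 30 min break → 8 h 24 min
Total worked: 48 h 20 min = 2900 min.
Regular 44 h 0 min = 2640 min at £16.50/h; overtime 4 h 20 min = 260 min at £24.75/h.
Pay = (2640 × £16.50 + 260 × £24.75) ÷ 60 = £833.25.

£833.25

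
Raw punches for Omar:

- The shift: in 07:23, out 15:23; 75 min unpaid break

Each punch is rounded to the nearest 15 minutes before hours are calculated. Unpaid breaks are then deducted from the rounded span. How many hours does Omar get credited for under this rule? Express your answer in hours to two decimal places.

The shift: in 07:23→07:30, out 15:23→15:30; 8 h 0 min − 75 min = 6 h 45 min

6.75 hours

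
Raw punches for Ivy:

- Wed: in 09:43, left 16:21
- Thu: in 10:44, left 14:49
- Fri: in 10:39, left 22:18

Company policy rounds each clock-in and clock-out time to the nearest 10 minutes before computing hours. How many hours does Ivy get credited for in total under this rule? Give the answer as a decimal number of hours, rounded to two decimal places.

22.50 hours

Wed: in 09:43→09:40, out 16:21→16:20; 6 h 40 min
Thu: in 10:44→10:40, out 14:49→14:50; 4 h 10 min
Fri: in 10:39→10:40, out 22:18→22:20; 11 h 40 min
Total credited: 22 h 30 min.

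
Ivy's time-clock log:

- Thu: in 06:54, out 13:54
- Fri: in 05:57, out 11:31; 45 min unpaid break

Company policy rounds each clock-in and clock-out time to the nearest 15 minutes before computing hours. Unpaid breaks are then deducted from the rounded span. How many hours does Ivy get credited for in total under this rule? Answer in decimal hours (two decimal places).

11.75 hours

Thu: in 06:54→07:00, out 13:54→14:00; 7 h 0 min
Fri: in 05:57→06:00, out 11:31→11:30; 5 h 30 min − 45 min = 4 h 45 min
Total credited: 11 h 45 min.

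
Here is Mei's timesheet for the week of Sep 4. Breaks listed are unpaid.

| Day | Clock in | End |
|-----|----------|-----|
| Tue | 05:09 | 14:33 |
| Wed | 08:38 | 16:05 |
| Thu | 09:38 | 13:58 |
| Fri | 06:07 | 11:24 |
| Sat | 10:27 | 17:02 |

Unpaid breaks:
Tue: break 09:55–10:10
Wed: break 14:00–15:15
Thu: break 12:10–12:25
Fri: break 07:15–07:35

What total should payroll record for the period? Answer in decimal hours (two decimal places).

30.97 hours

Tue: 05:09–14:33 = 9 h 24 min; less 15 min break → 9 h 9 min
Wed: 08:38–16:05 = 7 h 27 min; less 75 min break → 6 h 12 min
Thu: 09:38–13:58 = 4 h 20 min; less 15 min break → 4 h 5 min
Fri: 06:07–11:24 = 5 h 17 min; less 20 min break → 4 h 57 min
Sat: 10:27–17:02 = 6 h 35 min
Total: 9 h 9 min + 6 h 12 min + 4 h 5 min + 4 h 57 min + 6 h 35 min = 30 h 58 min.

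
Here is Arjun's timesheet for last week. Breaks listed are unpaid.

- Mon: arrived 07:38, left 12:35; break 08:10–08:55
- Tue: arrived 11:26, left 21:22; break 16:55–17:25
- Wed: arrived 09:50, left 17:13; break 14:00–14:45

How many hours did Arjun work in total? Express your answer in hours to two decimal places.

Mon: 07:38–12:35 = 4 h 57 min; less 45 min break → 4 h 12 min
Tue: 11:26–21:22 = 9 h 56 min; less 30 min break → 9 h 26 min
Wed: 09:50–17:13 = 7 h 23 min; less 45 min break → 6 h 38 min
Total: 4 h 12 min + 9 h 26 min + 6 h 38 min = 20 h 16 min.

20.27 hours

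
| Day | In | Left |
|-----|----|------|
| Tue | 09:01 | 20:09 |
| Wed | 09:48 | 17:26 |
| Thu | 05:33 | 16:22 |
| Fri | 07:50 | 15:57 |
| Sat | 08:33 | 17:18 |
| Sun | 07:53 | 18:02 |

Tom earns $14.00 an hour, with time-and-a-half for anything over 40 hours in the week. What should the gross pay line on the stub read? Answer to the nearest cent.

$908.60

Tue: 09:01–20:09 = 11 h 8 min
Wed: 09:48–17:26 = 7 h 38 min
Thu: 05:33–16:22 = 10 h 49 min
Fri: 07:50–15:57 = 8 h 7 min
Sat: 08:33–17:18 = 8 h 45 min
Sun: 07:53–18:02 = 10 h 9 min
Total worked: 56 h 36 min = 3396 min.
Regular 40 h 0 min = 2400 min at $14.00/h; overtime 16 h 36 min = 996 min at $21.00/h.
Pay = (2400 × $14.00 + 996 × $21.00) ÷ 60 = $908.60.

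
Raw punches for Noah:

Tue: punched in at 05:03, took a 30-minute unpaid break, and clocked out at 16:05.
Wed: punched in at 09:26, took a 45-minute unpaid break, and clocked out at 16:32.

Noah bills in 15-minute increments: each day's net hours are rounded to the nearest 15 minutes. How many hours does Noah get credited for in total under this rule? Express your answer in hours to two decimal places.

Tue: 05:03–16:05 = 11 h 2 min − 30 min = 10 h 32 min → rounds to 10 h 30 min
Wed: 09:26–16:32 = 7 h 6 min − 45 min = 6 h 21 min → rounds to 6 h 15 min
Total credited: 16 h 45 min.

16.75 hours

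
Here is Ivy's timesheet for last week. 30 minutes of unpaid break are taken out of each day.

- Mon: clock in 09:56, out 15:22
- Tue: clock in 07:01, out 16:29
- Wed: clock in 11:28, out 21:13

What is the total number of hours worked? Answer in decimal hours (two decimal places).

Mon: 09:56–15:22 = 5 h 26 min; less 30 min break → 4 h 56 min
Tue: 07:01–16:29 = 9 h 28 min; less 30 min break → 8 h 58 min
Wed: 11:28–21:13 = 9 h 45 min; less 30 min break → 9 h 15 min
Total: 4 h 56 min + 8 h 58 min + 9 h 15 min = 23 h 9 min.

23.15 hours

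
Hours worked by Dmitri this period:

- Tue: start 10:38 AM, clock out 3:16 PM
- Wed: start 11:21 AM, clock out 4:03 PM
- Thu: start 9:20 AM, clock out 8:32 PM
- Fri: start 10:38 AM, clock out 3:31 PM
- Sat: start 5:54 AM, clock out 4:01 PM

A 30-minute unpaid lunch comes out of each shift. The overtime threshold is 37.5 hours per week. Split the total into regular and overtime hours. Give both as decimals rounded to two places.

Regular 33.03 hours, overtime 0.00 hours

Tue: 10:38 AM–3:16 PM = 4 h 38 min; less 30 min break → 4 h 8 min
Wed: 11:21 AM–4:03 PM = 4 h 42 min; less 30 min break → 4 h 12 min
Thu: 9:20 AM–8:32 PM = 11 h 12 min; less 30 min break → 10 h 42 min
Fri: 10:38 AM–3:31 PM = 4 h 53 min; less 30 min break → 4 h 23 min
Sat: 5:54 AM–4:01 PM = 10 h 7 min; less 30 min break → 9 h 37 min
Total worked: 33 h 2 min = 33.03 h.
Threshold 37.5 h → overtime 0 h 0 min, regular 33 h 2 min.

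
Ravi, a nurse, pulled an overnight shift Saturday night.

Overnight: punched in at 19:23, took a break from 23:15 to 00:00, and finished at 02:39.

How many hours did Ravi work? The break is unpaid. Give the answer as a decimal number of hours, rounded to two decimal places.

Overnight: 19:23 → midnight = 4 h 37 min; midnight → 02:39 = 2 h 39 min; span 7 h 16 min; less 45 min break → 6 h 31 min

6.52 hours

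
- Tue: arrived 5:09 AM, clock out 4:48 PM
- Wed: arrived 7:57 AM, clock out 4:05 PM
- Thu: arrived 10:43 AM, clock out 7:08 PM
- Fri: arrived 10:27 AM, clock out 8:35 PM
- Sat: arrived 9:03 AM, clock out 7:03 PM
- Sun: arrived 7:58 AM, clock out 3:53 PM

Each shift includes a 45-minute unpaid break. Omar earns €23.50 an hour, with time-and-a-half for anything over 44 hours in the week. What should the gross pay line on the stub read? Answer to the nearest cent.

€1307.19

Tue: 5:09 AM–4:48 PM = 11 h 39 min; less 45 min break → 10 h 54 min
Wed: 7:57 AM–4:05 PM = 8 h 8 min; less 45 min break → 7 h 23 min
Thu: 10:43 AM–7:08 PM = 8 h 25 min; less 45 min break → 7 h 40 min
Fri: 10:27 AM–8:35 PM = 10 h 8 min; less 45 min break → 9 h 23 min
Sat: 9:03 AM–7:03 PM = 10 h 0 min; less 45 min break → 9 h 15 min
Sun: 7:58 AM–3:53 PM = 7 h 55 min; less 45 min break → 7 h 10 min
Total worked: 51 h 45 min = 3105 min.
Regular 44 h 0 min = 2640 min at €23.50/h; overtime 7 h 45 min = 465 min at €35.25/h.
Pay = (2640 × €23.50 + 465 × €35.25) ÷ 60 = €1307.19.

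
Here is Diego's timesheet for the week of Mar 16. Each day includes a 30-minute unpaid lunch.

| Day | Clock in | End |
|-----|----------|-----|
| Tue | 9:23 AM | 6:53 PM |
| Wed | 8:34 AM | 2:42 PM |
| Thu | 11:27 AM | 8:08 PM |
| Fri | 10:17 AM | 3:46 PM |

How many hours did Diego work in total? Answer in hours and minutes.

27 h 48 min

Tue: 9:23 AM–6:53 PM = 9 h 30 min; less 30 min break → 9 h 0 min
Wed: 8:34 AM–2:42 PM = 6 h 8 min; less 30 min break → 5 h 38 min
Thu: 11:27 AM–8:08 PM = 8 h 41 min; less 30 min break → 8 h 11 min
Fri: 10:17 AM–3:46 PM = 5 h 29 min; less 30 min break → 4 h 59 min
Total: 9 h 0 min + 5 h 38 min + 8 h 11 min + 4 h 59 min = 27 h 48 min.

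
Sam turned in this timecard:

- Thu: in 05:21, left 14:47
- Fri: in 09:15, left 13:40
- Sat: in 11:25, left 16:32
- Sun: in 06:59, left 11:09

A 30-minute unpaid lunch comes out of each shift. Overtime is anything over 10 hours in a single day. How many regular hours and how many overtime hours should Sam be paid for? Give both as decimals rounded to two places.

Regular 21.13 hours, overtime 0.00 hours

Thu: 05:21–14:47 = 9 h 26 min; less 30 min break → 8 h 56 min
Fri: 09:15–13:40 = 4 h 25 min; less 30 min break → 3 h 55 min
Sat: 11:25–16:32 = 5 h 7 min; less 30 min break → 4 h 37 min
Sun: 06:59–11:09 = 4 h 10 min; less 30 min break → 3 h 40 min
Thu reg 8 h 56 min / OT 0 h 0 min; Fri reg 3 h 55 min / OT 0 h 0 min; Sat reg 4 h 37 min / OT 0 h 0 min; Sun reg 3 h 40 min / OT 0 h 0 min.
Totals: regular 21 h 8 min, overtime 0 h 0 min.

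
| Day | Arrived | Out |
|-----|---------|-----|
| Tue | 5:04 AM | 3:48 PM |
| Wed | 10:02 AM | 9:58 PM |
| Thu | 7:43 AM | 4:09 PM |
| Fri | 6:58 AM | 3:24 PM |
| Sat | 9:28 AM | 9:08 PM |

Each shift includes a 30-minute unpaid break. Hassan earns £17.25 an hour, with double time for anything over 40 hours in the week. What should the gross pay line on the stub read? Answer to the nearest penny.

Tue: 5:04 AM–3:48 PM = 10 h 44 min; less 30 min break → 10 h 14 min
Wed: 10:02 AM–9:58 PM = 11 h 56 min; less 30 min break → 11 h 26 min
Thu: 7:43 AM–4:09 PM = 8 h 26 min; less 30 min break → 7 h 56 min
Fri: 6:58 AM–3:24 PM = 8 h 26 min; less 30 min break → 7 h 56 min
Sat: 9:28 AM–9:08 PM = 11 h 40 min; less 30 min break → 11 h 10 min
Total worked: 48 h 42 min = 2922 min.
Regular 40 h 0 min = 2400 min at £17.25/h; overtime 8 h 42 min = 522 min at £34.50/h.
Pay = (2400 × £17.25 + 522 × £34.50) ÷ 60 = £990.15.

£990.15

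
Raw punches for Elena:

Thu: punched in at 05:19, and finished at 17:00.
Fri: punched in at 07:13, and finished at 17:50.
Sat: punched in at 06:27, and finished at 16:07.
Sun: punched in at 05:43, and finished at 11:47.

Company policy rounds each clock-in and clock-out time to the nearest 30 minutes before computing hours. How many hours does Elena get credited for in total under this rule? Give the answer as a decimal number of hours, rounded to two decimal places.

Thu: in 05:19→05:30, out 17:00→17:00; 11 h 30 min
Fri: in 07:13→07:00, out 17:50→18:00; 11 h 0 min
Sat: in 06:27→06:30, out 16:07→16:00; 9 h 30 min
Sun: in 05:43→05:30, out 11:47→12:00; 6 h 30 min
Total credited: 38 h 30 min.

38.50 hours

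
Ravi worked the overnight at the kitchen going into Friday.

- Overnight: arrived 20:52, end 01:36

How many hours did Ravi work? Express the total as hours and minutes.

Overnight: 20:52 → midnight = 3 h 8 min; midnight → 01:36 = 1 h 36 min; span 4 h 44 min

4 h 44 min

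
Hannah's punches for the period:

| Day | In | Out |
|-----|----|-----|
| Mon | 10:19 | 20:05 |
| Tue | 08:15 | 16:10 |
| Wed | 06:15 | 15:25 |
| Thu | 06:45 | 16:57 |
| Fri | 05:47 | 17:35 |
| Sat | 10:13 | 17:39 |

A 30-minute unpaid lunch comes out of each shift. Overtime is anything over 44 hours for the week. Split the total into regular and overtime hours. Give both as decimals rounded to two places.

Mon: 10:19–20:05 = 9 h 46 min; less 30 min break → 9 h 16 min
Tue: 08:15–16:10 = 7 h 55 min; less 30 min break → 7 h 25 min
Wed: 06:15–15:25 = 9 h 10 min; less 30 min break → 8 h 40 min
Thu: 06:45–16:57 = 10 h 12 min; less 30 min break → 9 h 42 min
Fri: 05:47–17:35 = 11 h 48 min; less 30 min break → 11 h 18 min
Sat: 10:13–17:39 = 7 h 26 min; less 30 min break → 6 h 56 min
Total worked: 53 h 17 min = 53.28 h.
Threshold 44 h → overtime 9 h 17 min, regular 44 h 0 min.

Regular 44.00 hours, overtime 9.28 hours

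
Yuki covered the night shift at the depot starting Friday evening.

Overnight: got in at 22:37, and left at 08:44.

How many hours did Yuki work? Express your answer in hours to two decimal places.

10.12 hours

Overnight: 22:37 → midnight = 1 h 23 min; midnight → 08:44 = 8 h 44 min; span 10 h 7 min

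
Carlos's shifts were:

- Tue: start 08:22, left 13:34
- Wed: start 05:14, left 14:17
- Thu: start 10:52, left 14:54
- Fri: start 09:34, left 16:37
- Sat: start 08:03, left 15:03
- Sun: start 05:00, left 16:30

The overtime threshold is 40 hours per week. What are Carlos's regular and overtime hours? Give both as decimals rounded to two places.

Regular 40.00 hours, overtime 3.83 hours

Tue: 08:22–13:34 = 5 h 12 min
Wed: 05:14–14:17 = 9 h 3 min
Thu: 10:52–14:54 = 4 h 2 min
Fri: 09:34–16:37 = 7 h 3 min
Sat: 08:03–15:03 = 7 h 0 min
Sun: 05:00–16:30 = 11 h 30 min
Total worked: 43 h 50 min = 43.83 h.
Threshold 40 h → overtime 3 h 50 min, regular 40 h 0 min.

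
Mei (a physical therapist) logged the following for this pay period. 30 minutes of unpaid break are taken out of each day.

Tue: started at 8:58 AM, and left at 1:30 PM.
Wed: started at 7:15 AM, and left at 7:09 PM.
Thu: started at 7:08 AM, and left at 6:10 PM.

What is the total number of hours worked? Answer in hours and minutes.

25 h 58 min

Tue: 8:58 AM–1:30 PM = 4 h 32 min; less 30 min break → 4 h 2 min
Wed: 7:15 AM–7:09 PM = 11 h 54 min; less 30 min break → 11 h 24 min
Thu: 7:08 AM–6:10 PM = 11 h 2 min; less 30 min break → 10 h 32 min
Total: 4 h 2 min + 11 h 24 min + 10 h 32 min = 25 h 58 min.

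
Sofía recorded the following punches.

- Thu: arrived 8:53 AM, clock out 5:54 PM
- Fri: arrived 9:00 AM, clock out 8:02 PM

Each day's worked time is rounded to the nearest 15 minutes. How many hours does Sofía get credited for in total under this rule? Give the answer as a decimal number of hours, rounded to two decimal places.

20.00 hours

Thu: 8:53 AM–5:54 PM = 9 h 1 min → rounds to 9 h 0 min
Fri: 9:00 AM–8:02 PM = 11 h 2 min → rounds to 11 h 0 min
Total credited: 20 h 0 min.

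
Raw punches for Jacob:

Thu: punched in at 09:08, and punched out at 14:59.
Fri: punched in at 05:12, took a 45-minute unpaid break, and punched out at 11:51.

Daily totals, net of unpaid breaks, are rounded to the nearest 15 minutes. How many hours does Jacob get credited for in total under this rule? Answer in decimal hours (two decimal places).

11.75 hours

Thu: 09:08–14:59 = 5 h 51 min → rounds to 5 h 45 min
Fri: 05:12–11:51 = 6 h 39 min − 45 min = 5 h 54 min → rounds to 6 h 0 min
Total credited: 11 h 45 min.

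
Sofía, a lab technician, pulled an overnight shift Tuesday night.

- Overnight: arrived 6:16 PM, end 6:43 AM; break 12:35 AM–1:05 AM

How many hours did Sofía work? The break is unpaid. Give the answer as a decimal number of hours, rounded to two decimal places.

11.95 hours

Overnight: 6:16 PM → midnight = 5 h 44 min; midnight → 6:43 AM = 6 h 43 min; span 12 h 27 min; less 30 min break → 11 h 57 min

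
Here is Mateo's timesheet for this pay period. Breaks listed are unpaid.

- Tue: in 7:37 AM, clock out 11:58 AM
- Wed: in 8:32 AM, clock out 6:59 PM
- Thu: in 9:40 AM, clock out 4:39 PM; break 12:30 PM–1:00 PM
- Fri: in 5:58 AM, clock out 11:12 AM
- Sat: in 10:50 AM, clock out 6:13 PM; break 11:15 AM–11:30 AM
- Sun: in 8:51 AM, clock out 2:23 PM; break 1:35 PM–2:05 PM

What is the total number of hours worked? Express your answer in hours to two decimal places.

38.68 hours

Tue: 7:37 AM–11:58 AM = 4 h 21 min
Wed: 8:32 AM–6:59 PM = 10 h 27 min
Thu: 9:40 AM–4:39 PM = 6 h 59 min; less 30 min break → 6 h 29 min
Fri: 5:58 AM–11:12 AM = 5 h 14 min
Sat: 10:50 AM–6:13 PM = 7 h 23 min; less 15 min break → 7 h 8 min
Sun: 8:51 AM–2:23 PM = 5 h 32 min; less 30 min break → 5 h 2 min
Total: 4 h 21 min + 10 h 27 min + 6 h 29 min + 5 h 14 min + 7 h 8 min + 5 h 2 min = 38 h 41 min.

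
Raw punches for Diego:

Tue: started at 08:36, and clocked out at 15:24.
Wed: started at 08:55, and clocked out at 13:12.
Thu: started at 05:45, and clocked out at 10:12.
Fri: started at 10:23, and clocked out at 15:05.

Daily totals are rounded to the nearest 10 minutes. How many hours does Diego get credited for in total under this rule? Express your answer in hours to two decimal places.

Tue: 08:36–15:24 = 6 h 48 min → rounds to 6 h 50 min
Wed: 08:55–13:12 = 4 h 17 min → rounds to 4 h 20 min
Thu: 05:45–10:12 = 4 h 27 min → rounds to 4 h 30 min
Fri: 10:23–15:05 = 4 h 42 min → rounds to 4 h 40 min
Total credited: 20 h 20 min.

20.33 hours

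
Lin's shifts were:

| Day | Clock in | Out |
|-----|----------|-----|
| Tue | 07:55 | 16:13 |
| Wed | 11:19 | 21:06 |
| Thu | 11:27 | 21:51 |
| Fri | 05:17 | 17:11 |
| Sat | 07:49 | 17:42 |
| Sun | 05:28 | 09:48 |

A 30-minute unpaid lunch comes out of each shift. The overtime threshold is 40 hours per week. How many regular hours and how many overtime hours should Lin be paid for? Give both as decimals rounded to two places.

Regular 40.00 hours, overtime 11.60 hours

Tue: 07:55–16:13 = 8 h 18 min; less 30 min break → 7 h 48 min
Wed: 11:19–21:06 = 9 h 47 min; less 30 min break → 9 h 17 min
Thu: 11:27–21:51 = 10 h 24 min; less 30 min break → 9 h 54 min
Fri: 05:17–17:11 = 11 h 54 min; less 30 min break → 11 h 24 min
Sat: 07:49–17:42 = 9 h 53 min; less 30 min break → 9 h 23 min
Sun: 05:28–09:48 = 4 h 20 min; less 30 min break → 3 h 50 min
Total worked: 51 h 36 min = 51.60 h.
Threshold 40 h → overtime 11 h 36 min, regular 40 h 0 min.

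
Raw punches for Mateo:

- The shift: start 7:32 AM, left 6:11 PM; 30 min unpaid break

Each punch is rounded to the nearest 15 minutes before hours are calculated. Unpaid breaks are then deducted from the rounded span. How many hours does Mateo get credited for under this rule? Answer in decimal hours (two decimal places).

The shift: in 7:32 AM→7:30 AM, out 6:11 PM→6:15 PM; 10 h 45 min − 30 min = 10 h 15 min

10.25 hours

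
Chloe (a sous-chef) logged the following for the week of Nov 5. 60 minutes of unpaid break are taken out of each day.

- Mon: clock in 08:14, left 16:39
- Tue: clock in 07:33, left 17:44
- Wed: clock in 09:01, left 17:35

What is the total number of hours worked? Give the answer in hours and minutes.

24 h 10 min

Mon: 08:14–16:39 = 8 h 25 min; less 60 min break → 7 h 25 min
Tue: 07:33–17:44 = 10 h 11 min; less 60 min break → 9 h 11 min
Wed: 09:01–17:35 = 8 h 34 min; less 60 min break → 7 h 34 min
Total: 7 h 25 min + 9 h 11 min + 7 h 34 min = 24 h 10 min.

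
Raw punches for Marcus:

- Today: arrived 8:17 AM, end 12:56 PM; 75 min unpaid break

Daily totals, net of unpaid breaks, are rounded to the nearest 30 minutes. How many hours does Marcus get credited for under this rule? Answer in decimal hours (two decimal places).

3.50 hours

Today: 8:17 AM–12:56 PM = 4 h 39 min − 75 min = 3 h 24 min → rounds to 3 h 30 min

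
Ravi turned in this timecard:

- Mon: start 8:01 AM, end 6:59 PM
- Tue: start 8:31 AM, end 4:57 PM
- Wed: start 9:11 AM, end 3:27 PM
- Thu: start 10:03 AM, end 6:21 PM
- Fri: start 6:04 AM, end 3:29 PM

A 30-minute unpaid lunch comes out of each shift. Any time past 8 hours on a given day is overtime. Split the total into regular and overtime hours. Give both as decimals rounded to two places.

Regular 37.50 hours, overtime 3.38 hours

Mon: 8:01 AM–6:59 PM = 10 h 58 min; less 30 min break → 10 h 28 min
Tue: 8:31 AM–4:57 PM = 8 h 26 min; less 30 min break → 7 h 56 min
Wed: 9:11 AM–3:27 PM = 6 h 16 min; less 30 min break → 5 h 46 min
Thu: 10:03 AM–6:21 PM = 8 h 18 min; less 30 min break → 7 h 48 min
Fri: 6:04 AM–3:29 PM = 9 h 25 min; less 30 min break → 8 h 55 min
Mon reg 8 h 0 min / OT 2 h 28 min; Tue reg 7 h 56 min / OT 0 h 0 min; Wed reg 5 h 46 min / OT 0 h 0 min; Thu reg 7 h 48 min / OT 0 h 0 min; Fri reg 8 h 0 min / OT 0 h 55 min.
Totals: regular 37 h 30 min, overtime 3 h 23 min.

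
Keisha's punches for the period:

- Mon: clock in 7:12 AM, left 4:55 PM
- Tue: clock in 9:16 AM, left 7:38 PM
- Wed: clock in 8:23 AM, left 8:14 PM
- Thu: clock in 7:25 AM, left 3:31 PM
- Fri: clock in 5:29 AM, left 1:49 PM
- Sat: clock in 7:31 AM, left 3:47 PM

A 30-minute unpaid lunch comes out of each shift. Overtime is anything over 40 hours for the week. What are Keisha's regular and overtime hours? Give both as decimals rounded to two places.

Regular 40.00 hours, overtime 13.63 hours

Mon: 7:12 AM–4:55 PM = 9 h 43 min; less 30 min break → 9 h 13 min
Tue: 9:16 AM–7:38 PM = 10 h 22 min; less 30 min break → 9 h 52 min
Wed: 8:23 AM–8:14 PM = 11 h 51 min; less 30 min break → 11 h 21 min
Thu: 7:25 AM–3:31 PM = 8 h 6 min; less 30 min break → 7 h 36 min
Fri: 5:29 AM–1:49 PM = 8 h 20 min; less 30 min break → 7 h 50 min
Sat: 7:31 AM–3:47 PM = 8 h 16 min; less 30 min break → 7 h 46 min
Total worked: 53 h 38 min = 53.63 h.
Threshold 40 h → overtime 13 h 38 min, regular 40 h 0 min.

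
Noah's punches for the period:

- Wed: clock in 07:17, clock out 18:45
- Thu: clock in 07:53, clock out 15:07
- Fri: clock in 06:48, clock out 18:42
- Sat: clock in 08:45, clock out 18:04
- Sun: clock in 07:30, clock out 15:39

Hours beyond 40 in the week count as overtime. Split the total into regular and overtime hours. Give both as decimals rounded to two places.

Regular 40.00 hours, overtime 8.07 hours

Wed: 07:17–18:45 = 11 h 28 min
Thu: 07:53–15:07 = 7 h 14 min
Fri: 06:48–18:42 = 11 h 54 min
Sat: 08:45–18:04 = 9 h 19 min
Sun: 07:30–15:39 = 8 h 9 min
Total worked: 48 h 4 min = 48.07 h.
Threshold 40 h → overtime 8 h 4 min, regular 40 h 0 min.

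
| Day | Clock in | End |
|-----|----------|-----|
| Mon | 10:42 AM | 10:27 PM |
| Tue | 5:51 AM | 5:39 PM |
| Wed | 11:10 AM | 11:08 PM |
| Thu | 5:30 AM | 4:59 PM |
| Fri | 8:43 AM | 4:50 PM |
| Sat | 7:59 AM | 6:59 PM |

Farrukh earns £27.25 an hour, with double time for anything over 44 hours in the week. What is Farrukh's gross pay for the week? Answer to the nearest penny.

£2404.36

Mon: 10:42 AM–10:27 PM = 11 h 45 min
Tue: 5:51 AM–5:39 PM = 11 h 48 min
Wed: 11:10 AM–11:08 PM = 11 h 58 min
Thu: 5:30 AM–4:59 PM = 11 h 29 min
Fri: 8:43 AM–4:50 PM = 8 h 7 min
Sat: 7:59 AM–6:59 PM = 11 h 0 min
Total worked: 66 h 7 min = 3967 min.
Regular 44 h 0 min = 2640 min at £27.25/h; overtime 22 h 7 min = 1327 min at £54.50/h.
Pay = (2640 × £27.25 + 1327 × £54.50) ÷ 60 = £2404.36.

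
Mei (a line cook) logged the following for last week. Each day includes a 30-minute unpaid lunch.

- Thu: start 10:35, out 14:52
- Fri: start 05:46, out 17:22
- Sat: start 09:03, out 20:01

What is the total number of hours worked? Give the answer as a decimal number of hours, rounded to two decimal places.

Thu: 10:35–14:52 = 4 h 17 min; less 30 min break → 3 h 47 min
Fri: 05:46–17:22 = 11 h 36 min; less 30 min break → 11 h 6 min
Sat: 09:03–20:01 = 10 h 58 min; less 30 min break → 10 h 28 min
Total: 3 h 47 min + 11 h 6 min + 10 h 28 min = 25 h 21 min.

25.35 hours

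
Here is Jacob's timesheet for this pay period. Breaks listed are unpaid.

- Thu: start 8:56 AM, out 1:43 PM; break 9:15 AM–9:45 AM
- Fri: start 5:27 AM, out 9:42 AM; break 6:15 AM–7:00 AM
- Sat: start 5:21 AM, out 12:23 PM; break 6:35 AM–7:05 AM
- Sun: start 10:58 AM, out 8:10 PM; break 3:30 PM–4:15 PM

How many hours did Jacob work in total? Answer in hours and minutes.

22 h 46 min

Thu: 8:56 AM–1:43 PM = 4 h 47 min; less 30 min break → 4 h 17 min
Fri: 5:27 AM–9:42 AM = 4 h 15 min; less 45 min break → 3 h 30 min
Sat: 5:21 AM–12:23 PM = 7 h 2 min; less 30 min break → 6 h 32 min
Sun: 10:58 AM–8:10 PM = 9 h 12 min; less 45 min break → 8 h 27 min
Total: 4 h 17 min + 3 h 30 min + 6 h 32 min + 8 h 27 min = 22 h 46 min.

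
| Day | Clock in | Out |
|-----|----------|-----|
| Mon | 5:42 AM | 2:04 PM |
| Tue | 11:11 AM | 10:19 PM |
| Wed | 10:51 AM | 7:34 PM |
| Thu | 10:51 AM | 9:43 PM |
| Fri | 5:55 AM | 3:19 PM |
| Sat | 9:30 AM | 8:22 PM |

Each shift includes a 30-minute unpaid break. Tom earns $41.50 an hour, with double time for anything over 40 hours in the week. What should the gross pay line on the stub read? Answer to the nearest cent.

$3017.05

Mon: 5:42 AM–2:04 PM = 8 h 22 min; less 30 min break → 7 h 52 min
Tue: 11:11 AM–10:19 PM = 11 h 8 min; less 30 min break → 10 h 38 min
Wed: 10:51 AM–7:34 PM = 8 h 43 min; less 30 min break → 8 h 13 min
Thu: 10:51 AM–9:43 PM = 10 h 52 min; less 30 min break → 10 h 22 min
Fri: 5:55 AM–3:19 PM = 9 h 24 min; less 30 min break → 8 h 54 min
Sat: 9:30 AM–8:22 PM = 10 h 52 min; less 30 min break → 10 h 22 min
Total worked: 56 h 21 min = 3381 min.
Regular 40 h 0 min = 2400 min at $41.50/h; overtime 16 h 21 min = 981 min at $83.00/h.
Pay = (2400 × $41.50 + 981 × $83.00) ÷ 60 = $3017.05.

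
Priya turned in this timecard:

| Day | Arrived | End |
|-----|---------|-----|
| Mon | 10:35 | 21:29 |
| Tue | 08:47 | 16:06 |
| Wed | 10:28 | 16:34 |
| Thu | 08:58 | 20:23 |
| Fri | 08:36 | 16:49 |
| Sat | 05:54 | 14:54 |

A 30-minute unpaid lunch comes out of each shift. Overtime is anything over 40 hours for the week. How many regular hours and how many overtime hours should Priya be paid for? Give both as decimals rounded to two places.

Regular 40.00 hours, overtime 9.95 hours

Mon: 10:35–21:29 = 10 h 54 min; less 30 min break → 10 h 24 min
Tue: 08:47–16:06 = 7 h 19 min; less 30 min break → 6 h 49 min
Wed: 10:28–16:34 = 6 h 6 min; less 30 min break → 5 h 36 min
Thu: 08:58–20:23 = 11 h 25 min; less 30 min break → 10 h 55 min
Fri: 08:36–16:49 = 8 h 13 min; less 30 min break → 7 h 43 min
Sat: 05:54–14:54 = 9 h 0 min; less 30 min break → 8 h 30 min
Total worked: 49 h 57 min = 49.95 h.
Threshold 40 h → overtime 9 h 57 min, regular 40 h 0 min.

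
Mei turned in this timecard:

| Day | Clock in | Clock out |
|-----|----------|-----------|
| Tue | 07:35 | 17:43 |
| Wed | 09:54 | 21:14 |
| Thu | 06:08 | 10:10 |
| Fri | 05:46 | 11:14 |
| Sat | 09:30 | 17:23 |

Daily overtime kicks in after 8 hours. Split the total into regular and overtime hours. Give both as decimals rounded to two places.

Tue: 07:35–17:43 = 10 h 8 min
Wed: 09:54–21:14 = 11 h 20 min
Thu: 06:08–10:10 = 4 h 2 min
Fri: 05:46–11:14 = 5 h 28 min
Sat: 09:30–17:23 = 7 h 53 min
Tue reg 8 h 0 min / OT 2 h 8 min; Wed reg 8 h 0 min / OT 3 h 20 min; Thu reg 4 h 2 min / OT 0 h 0 min; Fri reg 5 h 28 min / OT 0 h 0 min; Sat reg 7 h 53 min / OT 0 h 0 min.
Totals: regular 33 h 23 min, overtime 5 h 28 min.

Regular 33.38 hours, overtime 5.47 hours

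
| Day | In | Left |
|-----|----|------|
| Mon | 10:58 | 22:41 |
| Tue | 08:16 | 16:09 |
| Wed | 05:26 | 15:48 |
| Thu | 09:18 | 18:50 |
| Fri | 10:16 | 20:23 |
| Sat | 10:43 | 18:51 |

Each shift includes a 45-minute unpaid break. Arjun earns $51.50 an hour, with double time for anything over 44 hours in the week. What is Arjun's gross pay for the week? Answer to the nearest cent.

$3218.75

Mon: 10:58–22:41 = 11 h 43 min; less 45 min break → 10 h 58 min
Tue: 08:16–16:09 = 7 h 53 min; less 45 min break → 7 h 8 min
Wed: 05:26–15:48 = 10 h 22 min; less 45 min break → 9 h 37 min
Thu: 09:18–18:50 = 9 h 32 min; less 45 min break → 8 h 47 min
Fri: 10:16–20:23 = 10 h 7 min; less 45 min break → 9 h 22 min
Sat: 10:43–18:51 = 8 h 8 min; less 45 min break → 7 h 23 min
Total worked: 53 h 15 min = 3195 min.
Regular 44 h 0 min = 2640 min at $51.50/h; overtime 9 h 15 min = 555 min at $103.00/h.
Pay = (2640 × $51.50 + 555 × $103.00) ÷ 60 = $3218.75.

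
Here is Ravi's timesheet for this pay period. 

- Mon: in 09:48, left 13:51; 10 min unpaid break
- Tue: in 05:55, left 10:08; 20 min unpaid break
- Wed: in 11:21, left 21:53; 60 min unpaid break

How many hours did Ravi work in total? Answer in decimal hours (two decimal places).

17.30 hours

Mon: 09:48–13:51 = 4 h 3 min; less 10 min break → 3 h 53 min
Tue: 05:55–10:08 = 4 h 13 min; less 20 min break → 3 h 53 min
Wed: 11:21–21:53 = 10 h 32 min; less 60 min break → 9 h 32 min
Total: 3 h 53 min + 3 h 53 min + 9 h 32 min = 17 h 18 min.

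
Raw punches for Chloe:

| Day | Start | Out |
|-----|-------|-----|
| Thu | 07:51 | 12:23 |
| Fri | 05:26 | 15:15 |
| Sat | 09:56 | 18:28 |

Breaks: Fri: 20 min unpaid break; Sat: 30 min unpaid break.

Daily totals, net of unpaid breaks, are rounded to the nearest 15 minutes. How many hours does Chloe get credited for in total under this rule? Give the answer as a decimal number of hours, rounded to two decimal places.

22.00 hours

Thu: 07:51–12:23 = 4 h 32 min → rounds to 4 h 30 min
Fri: 05:26–15:15 = 9 h 49 min − 20 min = 9 h 29 min → rounds to 9 h 30 min
Sat: 09:56–18:28 = 8 h 32 min − 30 min = 8 h 2 min → rounds to 8 h 0 min
Total credited: 22 h 0 min.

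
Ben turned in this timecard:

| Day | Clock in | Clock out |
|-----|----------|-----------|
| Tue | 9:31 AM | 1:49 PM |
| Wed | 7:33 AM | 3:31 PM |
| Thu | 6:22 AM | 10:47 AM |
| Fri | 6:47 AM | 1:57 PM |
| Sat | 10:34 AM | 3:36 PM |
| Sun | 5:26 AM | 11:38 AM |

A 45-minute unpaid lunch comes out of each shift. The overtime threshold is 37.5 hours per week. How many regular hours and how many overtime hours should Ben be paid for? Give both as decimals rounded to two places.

Tue: 9:31 AM–1:49 PM = 4 h 18 min; less 45 min break → 3 h 33 min
Wed: 7:33 AM–3:31 PM = 7 h 58 min; less 45 min break → 7 h 13 min
Thu: 6:22 AM–10:47 AM = 4 h 25 min; less 45 min break → 3 h 40 min
Fri: 6:47 AM–1:57 PM = 7 h 10 min; less 45 min break → 6 h 25 min
Sat: 10:34 AM–3:36 PM = 5 h 2 min; less 45 min break → 4 h 17 min
Sun: 5:26 AM–11:38 AM = 6 h 12 min; less 45 min break → 5 h 27 min
Total worked: 30 h 35 min = 30.58 h.
Threshold 37.5 h → overtime 0 h 0 min, regular 30 h 35 min.

Regular 30.58 hours, overtime 0.00 hours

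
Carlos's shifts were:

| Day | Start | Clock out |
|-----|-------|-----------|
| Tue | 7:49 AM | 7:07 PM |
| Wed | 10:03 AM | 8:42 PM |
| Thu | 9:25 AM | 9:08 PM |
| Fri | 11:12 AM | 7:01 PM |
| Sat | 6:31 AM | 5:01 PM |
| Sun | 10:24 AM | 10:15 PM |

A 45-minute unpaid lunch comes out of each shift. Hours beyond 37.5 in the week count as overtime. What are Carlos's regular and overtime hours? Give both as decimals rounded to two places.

Regular 37.50 hours, overtime 21.83 hours

Tue: 7:49 AM–7:07 PM = 11 h 18 min; less 45 min break → 10 h 33 min
Wed: 10:03 AM–8:42 PM = 10 h 39 min; less 45 min break → 9 h 54 min
Thu: 9:25 AM–9:08 PM = 11 h 43 min; less 45 min break → 10 h 58 min
Fri: 11:12 AM–7:01 PM = 7 h 49 min; less 45 min break → 7 h 4 min
Sat: 6:31 AM–5:01 PM = 10 h 30 min; less 45 min break → 9 h 45 min
Sun: 10:24 AM–10:15 PM = 11 h 51 min; less 45 min break → 11 h 6 min
Total worked: 59 h 20 min = 59.33 h.
Threshold 37.5 h → overtime 21 h 50 min, regular 37 h 30 min.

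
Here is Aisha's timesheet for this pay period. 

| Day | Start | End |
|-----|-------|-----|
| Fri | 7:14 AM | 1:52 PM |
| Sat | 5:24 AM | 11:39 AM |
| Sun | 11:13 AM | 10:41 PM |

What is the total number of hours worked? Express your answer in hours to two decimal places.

24.35 hours

Fri: 7:14 AM–1:52 PM = 6 h 38 min
Sat: 5:24 AM–11:39 AM = 6 h 15 min
Sun: 11:13 AM–10:41 PM = 11 h 28 min
Total: 6 h 38 min + 6 h 15 min + 11 h 28 min = 24 h 21 min.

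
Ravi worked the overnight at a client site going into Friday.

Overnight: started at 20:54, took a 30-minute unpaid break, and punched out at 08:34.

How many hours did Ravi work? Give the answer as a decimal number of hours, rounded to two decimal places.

11.17 hours

Overnight: 20:54 → midnight = 3 h 6 min; midnight → 08:34 = 8 h 34 min; span 11 h 40 min; less 30 min break → 11 h 10 min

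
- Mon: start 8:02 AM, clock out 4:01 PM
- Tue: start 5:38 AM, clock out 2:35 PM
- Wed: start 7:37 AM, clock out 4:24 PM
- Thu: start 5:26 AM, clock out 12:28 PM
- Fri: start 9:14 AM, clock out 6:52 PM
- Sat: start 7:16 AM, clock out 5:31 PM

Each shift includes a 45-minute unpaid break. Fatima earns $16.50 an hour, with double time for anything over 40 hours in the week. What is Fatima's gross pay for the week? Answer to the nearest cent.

$928.40

Mon: 8:02 AM–4:01 PM = 7 h 59 min; less 45 min break → 7 h 14 min
Tue: 5:38 AM–2:35 PM = 8 h 57 min; less 45 min break → 8 h 12 min
Wed: 7:37 AM–4:24 PM = 8 h 47 min; less 45 min break → 8 h 2 min
Thu: 5:26 AM–12:28 PM = 7 h 2 min; less 45 min break → 6 h 17 min
Fri: 9:14 AM–6:52 PM = 9 h 38 min; less 45 min break → 8 h 53 min
Sat: 7:16 AM–5:31 PM = 10 h 15 min; less 45 min break → 9 h 30 min
Total worked: 48 h 8 min = 2888 min.
Regular 40 h 0 min = 2400 min at $16.50/h; overtime 8 h 8 min = 488 min at $33.00/h.
Pay = (2400 × $16.50 + 488 × $33.00) ÷ 60 = $928.40.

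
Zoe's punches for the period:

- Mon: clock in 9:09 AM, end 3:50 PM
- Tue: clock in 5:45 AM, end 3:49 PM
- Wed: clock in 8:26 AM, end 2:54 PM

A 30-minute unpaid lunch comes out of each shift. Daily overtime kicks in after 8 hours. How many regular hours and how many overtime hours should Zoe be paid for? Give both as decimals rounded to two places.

Mon: 9:09 AM–3:50 PM = 6 h 41 min; less 30 min break → 6 h 11 min
Tue: 5:45 AM–3:49 PM = 10 h 4 min; less 30 min break → 9 h 34 min
Wed: 8:26 AM–2:54 PM = 6 h 28 min; less 30 min break → 5 h 58 min
Mon reg 6 h 11 min / OT 0 h 0 min; Tue reg 8 h 0 min / OT 1 h 34 min; Wed reg 5 h 58 min / OT 0 h 0 min.
Totals: regular 20 h 9 min, overtime 1 h 34 min.

Regular 20.15 hours, overtime 1.57 hours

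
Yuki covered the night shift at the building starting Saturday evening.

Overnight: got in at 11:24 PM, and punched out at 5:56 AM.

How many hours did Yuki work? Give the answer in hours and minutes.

Overnight: 11:24 PM → midnight = 0 h 36 min; midnight → 5:56 AM = 5 h 56 min; span 6 h 32 min

6 h 32 min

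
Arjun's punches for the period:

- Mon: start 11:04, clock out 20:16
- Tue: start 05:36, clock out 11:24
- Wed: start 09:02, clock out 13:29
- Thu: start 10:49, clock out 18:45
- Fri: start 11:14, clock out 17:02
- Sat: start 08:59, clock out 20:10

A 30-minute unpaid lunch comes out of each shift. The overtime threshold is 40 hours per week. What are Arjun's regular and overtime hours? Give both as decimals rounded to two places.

Regular 40.00 hours, overtime 1.37 hours

Mon: 11:04–20:16 = 9 h 12 min; less 30 min break → 8 h 42 min
Tue: 05:36–11:24 = 5 h 48 min; less 30 min break → 5 h 18 min
Wed: 09:02–13:29 = 4 h 27 min; less 30 min break → 3 h 57 min
Thu: 10:49–18:45 = 7 h 56 min; less 30 min break → 7 h 26 min
Fri: 11:14–17:02 = 5 h 48 min; less 30 min break → 5 h 18 min
Sat: 08:59–20:10 = 11 h 11 min; less 30 min break → 10 h 41 min
Total worked: 41 h 22 min = 41.37 h.
Threshold 40 h → overtime 1 h 22 min, regular 40 h 0 min.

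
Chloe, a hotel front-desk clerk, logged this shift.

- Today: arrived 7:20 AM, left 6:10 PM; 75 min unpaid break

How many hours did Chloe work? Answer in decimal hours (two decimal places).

9.58 hours

Today: 7:20 AM–6:10 PM = 10 h 50 min; less 75 min break → 9 h 35 min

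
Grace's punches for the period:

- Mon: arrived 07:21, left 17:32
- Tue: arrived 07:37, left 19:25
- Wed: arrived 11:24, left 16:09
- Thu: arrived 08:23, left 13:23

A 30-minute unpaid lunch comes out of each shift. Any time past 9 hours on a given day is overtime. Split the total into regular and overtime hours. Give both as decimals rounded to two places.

Mon: 07:21–17:32 = 10 h 11 min; less 30 min break → 9 h 41 min
Tue: 07:37–19:25 = 11 h 48 min; less 30 min break → 11 h 18 min
Wed: 11:24–16:09 = 4 h 45 min; less 30 min break → 4 h 15 min
Thu: 08:23–13:23 = 5 h 0 min; less 30 min break → 4 h 30 min
Mon reg 9 h 0 min / OT 0 h 41 min; Tue reg 9 h 0 min / OT 2 h 18 min; Wed reg 4 h 15 min / OT 0 h 0 min; Thu reg 4 h 30 min / OT 0 h 0 min.
Totals: regular 26 h 45 min, overtime 2 h 59 min.

Regular 26.75 hours, overtime 2.98 hours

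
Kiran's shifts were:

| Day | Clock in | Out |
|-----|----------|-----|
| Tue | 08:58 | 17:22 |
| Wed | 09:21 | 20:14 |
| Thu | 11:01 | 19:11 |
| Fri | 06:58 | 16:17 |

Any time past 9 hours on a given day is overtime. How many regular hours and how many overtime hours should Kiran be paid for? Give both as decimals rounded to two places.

Regular 34.57 hours, overtime 2.20 hours

Tue: 08:58–17:22 = 8 h 24 min
Wed: 09:21–20:14 = 10 h 53 min
Thu: 11:01–19:11 = 8 h 10 min
Fri: 06:58–16:17 = 9 h 19 min
Tue reg 8 h 24 min / OT 0 h 0 min; Wed reg 9 h 0 min / OT 1 h 53 min; Thu reg 8 h 10 min / OT 0 h 0 min; Fri reg 9 h 0 min / OT 0 h 19 min.
Totals: regular 34 h 34 min, overtime 2 h 12 min.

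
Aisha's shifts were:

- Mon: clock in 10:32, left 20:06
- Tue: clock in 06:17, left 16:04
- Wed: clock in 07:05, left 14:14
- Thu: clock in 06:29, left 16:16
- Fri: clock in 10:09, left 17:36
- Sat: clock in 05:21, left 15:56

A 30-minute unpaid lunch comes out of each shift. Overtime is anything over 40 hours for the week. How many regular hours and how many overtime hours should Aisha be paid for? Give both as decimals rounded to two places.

Regular 40.00 hours, overtime 11.32 hours

Mon: 10:32–20:06 = 9 h 34 min; less 30 min break → 9 h 4 min
Tue: 06:17–16:04 = 9 h 47 min; less 30 min break → 9 h 17 min
Wed: 07:05–14:14 = 7 h 9 min; less 30 min break → 6 h 39 min
Thu: 06:29–16:16 = 9 h 47 min; less 30 min break → 9 h 17 min
Fri: 10:09–17:36 = 7 h 27 min; less 30 min break → 6 h 57 min
Sat: 05:21–15:56 = 10 h 35 min; less 30 min break → 10 h 5 min
Total worked: 51 h 19 min = 51.32 h.
Threshold 40 h → overtime 11 h 19 min, regular 40 h 0 min.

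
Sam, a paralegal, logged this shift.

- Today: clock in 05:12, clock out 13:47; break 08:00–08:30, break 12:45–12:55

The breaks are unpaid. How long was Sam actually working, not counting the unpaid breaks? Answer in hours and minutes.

Today: 05:12–13:47 = 8 h 35 min; less 40 min break → 7 h 55 min

7 h 55 min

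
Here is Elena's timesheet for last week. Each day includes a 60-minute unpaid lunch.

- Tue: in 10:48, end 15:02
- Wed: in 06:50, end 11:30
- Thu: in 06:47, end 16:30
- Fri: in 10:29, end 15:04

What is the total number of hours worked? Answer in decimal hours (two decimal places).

19.20 hours

Tue: 10:48–15:02 = 4 h 14 min; less 60 min break → 3 h 14 min
Wed: 06:50–11:30 = 4 h 40 min; less 60 min break → 3 h 40 min
Thu: 06:47–16:30 = 9 h 43 min; less 60 min break → 8 h 43 min
Fri: 10:29–15:04 = 4 h 35 min; less 60 min break → 3 h 35 min
Total: 3 h 14 min + 3 h 40 min + 8 h 43 min + 3 h 35 min = 19 h 12 min.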